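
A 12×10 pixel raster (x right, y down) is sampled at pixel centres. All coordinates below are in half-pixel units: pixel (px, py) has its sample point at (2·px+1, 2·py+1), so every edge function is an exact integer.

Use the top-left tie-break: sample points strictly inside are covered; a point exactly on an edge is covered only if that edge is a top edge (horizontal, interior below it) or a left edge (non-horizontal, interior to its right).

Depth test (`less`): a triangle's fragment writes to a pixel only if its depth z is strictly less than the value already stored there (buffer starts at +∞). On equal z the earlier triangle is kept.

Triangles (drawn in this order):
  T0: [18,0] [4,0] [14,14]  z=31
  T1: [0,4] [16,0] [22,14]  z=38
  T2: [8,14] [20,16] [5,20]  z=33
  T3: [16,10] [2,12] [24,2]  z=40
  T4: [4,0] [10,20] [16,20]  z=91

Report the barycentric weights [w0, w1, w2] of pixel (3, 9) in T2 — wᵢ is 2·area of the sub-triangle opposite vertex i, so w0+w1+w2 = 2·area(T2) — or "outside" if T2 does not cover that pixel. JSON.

T0:
  2·area = 196  (B↔C swapped to make it positive)
  edge (18, 0)→(14, 14): d=(-4,14) right/bottom  bias=-1
  edge (14, 14)→(4, 0): d=(-10,-14) top-left  bias=+0
  edge (4, 0)→(18, 0): d=(14,0) top-left  bias=+0
    (2,0)@(5, 1): e=[178,4,14] → #
    (3,0)@(7, 1): e=[150,32,14] → #
    (4,0)@(9, 1): e=[122,60,14] → #
    (5,0)@(11, 1): e=[94,88,14] → #
    (6,0)@(13, 1): e=[66,116,14] → #
    (7,0)@(15, 1): e=[38,144,14] → #
    (8,0)@(17, 1): e=[10,172,14] → #
    (9,0)@(19, 1): e=[-18,200,14] → ·
    (2,1)@(5, 3): e=[170,-16,42] → ·
    (3,1)@(7, 3): e=[142,12,42] → #
    (9,1)@(19, 3): e=[-26,180,42] → ·
    (3,2)@(7, 5): e=[134,-8,70] → ·
    (4,3)@(9, 7): e=[98,0,98] → #  [on edge]
  covered (25 px):
    · · # # # # # # # · · ·
    · · · # # # # # # · · ·
    · · · · # # # # · · · ·
    · · · · # # # # · · · ·
    · · · · · # # # · · · ·
    · · · · · · # · · · · ·
    · · · · · · · · · · · ·
    · · · · · · · · · · · ·
    · · · · · · · · · · · ·
    · · · · · · · · · · · ·
T1:
  2·area = 248
  edge (0, 4)→(16, 0): d=(16,-4) top-left  bias=+0
  edge (16, 0)→(22, 14): d=(6,14) right/bottom  bias=-1
  edge (22, 14)→(0, 4): d=(-22,-10) top-left  bias=+0
    (6,0)@(13, 1): e=[4,48,196] → #
    (7,0)@(15, 1): e=[12,20,216] → #
    (8,0)@(17, 1): e=[20,-8,236] → ·
    (2,1)@(5, 3): e=[4,172,72] → #
    (3,1)@(7, 3): e=[12,144,92] → #
    (4,1)@(9, 3): e=[20,116,112] → #
    (5,1)@(11, 3): e=[28,88,132] → #
    (8,1)@(17, 3): e=[52,4,192] → #
    (9,1)@(19, 3): e=[60,-24,212] → ·
    (1,2)@(3, 5): e=[28,212,8] → #
    (9,2)@(19, 5): e=[92,-12,168] → ·
    (1,3)@(3, 7): e=[60,224,-36] → ·
    (9,3)@(19, 7): e=[124,0,124] → ·  [on edge]
    (5,4)@(11, 9): e=[124,124,0] → #  [on edge]
  covered (31 px):
    · · · · · · # # · · · ·
    · · # # # # # # # · · ·
    · # # # # # # # # · · ·
    · · · # # # # # # · · ·
    · · · · · # # # # # · ·
    · · · · · · · · # # · ·
    · · · · · · · · · · # ·
    · · · · · · · · · · · ·
    · · · · · · · · · · · ·
    · · · · · · · · · · · ·
T2:
  2·area = 78
  edge (8, 14)→(20, 16): d=(12,2) right/bottom  bias=-1
  edge (20, 16)→(5, 20): d=(-15,4) right/bottom  bias=-1
  edge (5, 20)→(8, 14): d=(3,-6) top-left  bias=+0
    (4,7)@(9, 15): e=[10,59,9] → #
    (5,7)@(11, 15): e=[6,51,21] → #
    (6,7)@(13, 15): e=[2,43,33] → #
    (7,7)@(15, 15): e=[-2,35,45] → ·
    (3,8)@(7, 17): e=[38,37,3] → #
    (7,8)@(15, 17): e=[22,5,51] → #
    (8,8)@(17, 17): e=[18,-3,63] → ·
    (3,9)@(7, 19): e=[62,7,9] → #
    (4,9)@(9, 19): e=[58,-1,21] → ·
    (5,9)@(11, 19): e=[54,-9,33] → ·
    (6,9)@(13, 19): e=[50,-17,45] → ·
    (7,9)@(15, 19): e=[46,-25,57] → ·
  covered (9 px):
    · · · · · · · · · · · ·
    · · · · · · · · · · · ·
    · · · · · · · · · · · ·
    · · · · · · · · · · · ·
    · · · · · · · · · · · ·
    · · · · · · · · · · · ·
    · · · · · · · · · · · ·
    · · · · # # # · · · · ·
    · · · # # # # # · · · ·
    · · · # · · · · · · · ·
T3:
  2·area = 96
  edge (16, 10)→(2, 12): d=(-14,2) right/bottom  bias=-1
  edge (2, 12)→(24, 2): d=(22,-10) top-left  bias=+0
  edge (24, 2)→(16, 10): d=(-8,8) right/bottom  bias=-1
    (11,1)@(23, 3): e=[84,12,0] → ·  [on edge]
    (9,2)@(19, 5): e=[64,16,16] → #
    (10,2)@(21, 5): e=[60,36,0] → ·  [on edge]
    (6,3)@(13, 7): e=[48,0,48] → #  [on edge]
    (7,3)@(15, 7): e=[44,20,32] → #
    (8,3)@(17, 7): e=[40,40,16] → #
    (9,3)@(19, 7): e=[36,60,0] → ·  [on edge]
    (4,4)@(9, 9): e=[28,4,64] → #
    (5,4)@(11, 9): e=[24,24,48] → #
    (8,4)@(17, 9): e=[12,84,0] → ·  [on edge]
    (11,4)@(23, 9): e=[0,144,-48] → ·  [on edge]
    (2,5)@(5, 11): e=[8,8,80] → #
    (4,5)@(9, 11): e=[0,48,48] → ·  [on edge]
    (7,5)@(15, 11): e=[-12,108,0] → ·  [on edge]
    (6,6)@(13, 13): e=[-36,132,0] → ·  [on edge]
    (5,7)@(11, 15): e=[-60,156,0] → ·  [on edge]
    (4,8)@(9, 17): e=[-84,180,0] → ·  [on edge]
    (3,9)@(7, 19): e=[-108,204,0] → ·  [on edge]
  covered (10 px):
    · · · · · · · · · · · ·
    · · · · · · · · · · · ·
    · · · · · · · · · # · ·
    · · · · · · # # # · · ·
    · · · · # # # # · · · ·
    · · # # · · · · · · · ·
    · · · · · · · · · · · ·
    · · · · · · · · · · · ·
    · · · · · · · · · · · ·
    · · · · · · · · · · · ·
T4:
  2·area = 120  (B↔C swapped to make it positive)
  edge (4, 0)→(16, 20): d=(12,20) right/bottom  bias=-1
  edge (16, 20)→(10, 20): d=(-6,0) right/bottom  bias=-1
  edge (10, 20)→(4, 0): d=(-6,-20) top-left  bias=+0
    (2,1)@(5, 3): e=[16,102,2] → #
    (3,1)@(7, 3): e=[-24,102,42] → ·
    (2,2)@(5, 5): e=[40,90,-10] → ·
    (3,2)@(7, 5): e=[0,90,30] → ·  [on edge]
    (3,3)@(7, 7): e=[24,78,18] → #
    (4,3)@(9, 7): e=[-16,78,58] → ·
    (3,4)@(7, 9): e=[48,66,6] → #
    (4,4)@(9, 9): e=[8,66,46] → #
    (5,4)@(11, 9): e=[-32,66,86] → ·
    (3,5)@(7, 11): e=[72,54,-6] → ·
    (4,5)@(9, 11): e=[32,54,34] → #
    (5,5)@(11, 11): e=[-8,54,74] → ·
    (6,7)@(13, 15): e=[0,30,90] → ·  [on edge]
  covered (14 px):
    · · · · · · · · · · · ·
    · · # · · · · · · · · ·
    · · · · · · · · · · · ·
    · · · # · · · · · · · ·
    · · · # # · · · · · · ·
    · · · · # · · · · · · ·
    · · · · # # · · · · · ·
    · · · · # # · · · · · ·
    · · · · · # # · · · · ·
    · · · · · # # # · · · ·

Final: [7,9,62]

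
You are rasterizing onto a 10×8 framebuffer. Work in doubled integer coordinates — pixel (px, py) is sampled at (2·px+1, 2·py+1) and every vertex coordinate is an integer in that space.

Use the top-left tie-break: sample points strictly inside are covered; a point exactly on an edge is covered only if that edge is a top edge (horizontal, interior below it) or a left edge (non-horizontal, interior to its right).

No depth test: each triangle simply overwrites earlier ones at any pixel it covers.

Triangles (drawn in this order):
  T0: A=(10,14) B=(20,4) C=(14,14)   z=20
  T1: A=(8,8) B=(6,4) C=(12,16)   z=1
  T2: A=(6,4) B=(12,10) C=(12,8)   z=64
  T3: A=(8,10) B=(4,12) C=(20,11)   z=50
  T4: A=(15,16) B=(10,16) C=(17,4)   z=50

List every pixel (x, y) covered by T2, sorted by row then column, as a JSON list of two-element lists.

T0:
  2·area = 40
  edge (10, 14)→(20, 4): d=(10,-10) top-left  bias=+0
  edge (20, 4)→(14, 14): d=(-6,10) right/bottom  bias=-1
  edge (14, 14)→(10, 14): d=(-4,0) right/bottom  bias=-1
    (9,2)@(19, 5): e=[0,4,36] → █  [on edge]
    (8,3)@(17, 7): e=[0,12,28] → █  [on edge]
    (9,3)@(19, 7): e=[20,-8,28] → ·
    (7,4)@(15, 9): e=[0,20,20] → █  [on edge]
    (8,4)@(17, 9): e=[20,0,20] → ·  [on edge]
    (6,5)@(13, 11): e=[0,28,12] → █  [on edge]
    (8,5)@(17, 11): e=[40,-12,12] → ·
    (5,6)@(11, 13): e=[0,36,4] → █  [on edge]
    (7,6)@(15, 13): e=[40,-4,4] → ·
    (4,7)@(9, 15): e=[0,44,-4] → ·  [on edge]
    (5,7)@(11, 15): e=[20,24,-4] → ·
    (6,7)@(13, 15): e=[40,4,-4] → ·
  covered (7 px):
    · · · · · · · · · ·
    · · · · · · · · · ·
    · · · · · · · · · █
    · · · · · · · · █ ·
    · · · · · · · █ · ·
    · · · · · · █ █ · ·
    · · · · · █ █ · · ·
    · · · · · · · · · ·
T1:
  degenerate (2·area = 0) — covers nothing
T2:
  2·area = 12  (B↔C swapped to make it positive)
  edge (6, 4)→(12, 8): d=(6,4) right/bottom  bias=-1
  edge (12, 8)→(12, 10): d=(0,2) right/bottom  bias=-1
  edge (12, 10)→(6, 4): d=(-6,-6) top-left  bias=+0
    (1,0)@(3, 1): e=[-6,18,0] → ·  [on edge]
    (2,1)@(5, 3): e=[-2,14,0] → ·  [on edge]
    (3,2)@(7, 5): e=[2,10,0] → █  [on edge]
    (4,2)@(9, 5): e=[-6,6,12] → ·
    (3,3)@(7, 7): e=[14,10,-12] → ·
    (4,3)@(9, 7): e=[6,6,0] → █  [on edge]
    (5,3)@(11, 7): e=[-2,2,12] → ·
    (4,4)@(9, 9): e=[18,6,-12] → ·
    (5,4)@(11, 9): e=[10,2,0] → █  [on edge]
    (6,4)@(13, 9): e=[2,-2,12] → ·
    (5,5)@(11, 11): e=[22,2,-12] → ·
    (6,5)@(13, 11): e=[14,-2,0] → ·  [on edge]
    (7,6)@(15, 13): e=[18,-6,0] → ·  [on edge]
    (8,7)@(17, 15): e=[22,-10,0] → ·  [on edge]
  covered (3 px):
    · · · · · · · · · ·
    · · · · · · · · · ·
    · · · █ · · · · · ·
    · · · · █ · · · · ·
    · · · · · █ · · · ·
    · · · · · · · · · ·
    · · · · · · · · · ·
    · · · · · · · · · ·
T3:
  2·area = 28  (B↔C swapped to make it positive)
  edge (8, 10)→(20, 11): d=(12,1) right/bottom  bias=-1
  edge (20, 11)→(4, 12): d=(-16,1) right/bottom  bias=-1
  edge (4, 12)→(8, 10): d=(4,-2) top-left  bias=+0
    (3,5)@(7, 11): e=[13,13,2] → █
    (4,5)@(9, 11): e=[11,11,6] → █
    (5,5)@(11, 11): e=[9,9,10] → █
    (6,5)@(13, 11): e=[7,7,14] → █
    (7,5)@(15, 11): e=[5,5,18] → █
    (8,5)@(17, 11): e=[3,3,22] → █
    (9,5)@(19, 11): e=[1,1,26] → █
    (3,6)@(7, 13): e=[37,-19,10] → ·
    (4,6)@(9, 13): e=[35,-21,14] → ·
    (5,6)@(11, 13): e=[33,-23,18] → ·
    (6,6)@(13, 13): e=[31,-25,22] → ·
    (7,6)@(15, 13): e=[29,-27,26] → ·
  covered (7 px):
    · · · · · · · · · ·
    · · · · · · · · · ·
    · · · · · · · · · ·
    · · · · · · · · · ·
    · · · · · · · · · ·
    · · · █ █ █ █ █ █ █
    · · · · · · · · · ·
    · · · · · · · · · ·
T4:
  2·area = 60
  edge (15, 16)→(10, 16): d=(-5,0) right/bottom  bias=-1
  edge (10, 16)→(17, 4): d=(7,-12) top-left  bias=+0
  edge (17, 4)→(15, 16): d=(-2,12) right/bottom  bias=-1
    (7,4)@(15, 9): e=[35,11,14] → █
    (8,4)@(17, 9): e=[35,35,-10] → ·
    (6,5)@(13, 11): e=[25,1,34] → █
    (8,5)@(17, 11): e=[25,49,-14] → ·
    (6,6)@(13, 13): e=[15,15,30] → █
    (8,6)@(17, 13): e=[15,63,-18] → ·
    (5,7)@(11, 15): e=[5,5,50] → █
    (8,7)@(17, 15): e=[5,77,-22] → ·
  covered (8 px):
    · · · · · · · · · ·
    · · · · · · · · · ·
    · · · · · · · · · ·
    · · · · · · · · · ·
    · · · · · · · █ · ·
    · · · · · · █ █ · ·
    · · · · · · █ █ · ·
    · · · · · █ █ █ · ·

Final: [[3,2],[4,3],[5,4]]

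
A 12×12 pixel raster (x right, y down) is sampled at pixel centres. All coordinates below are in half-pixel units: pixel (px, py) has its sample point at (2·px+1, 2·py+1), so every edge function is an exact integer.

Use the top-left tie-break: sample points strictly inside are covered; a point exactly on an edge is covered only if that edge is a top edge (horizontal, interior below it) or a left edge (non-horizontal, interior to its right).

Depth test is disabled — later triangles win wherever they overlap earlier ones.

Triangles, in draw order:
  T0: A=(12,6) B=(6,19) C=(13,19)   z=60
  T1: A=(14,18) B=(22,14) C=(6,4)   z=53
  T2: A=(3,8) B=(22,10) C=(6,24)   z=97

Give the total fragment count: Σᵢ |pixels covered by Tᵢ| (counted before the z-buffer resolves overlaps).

T0:
  2·area = 91  (B↔C swapped to make it positive)
  edge (12, 6)→(13, 19): d=(1,13) right/bottom  bias=-1
  edge (13, 19)→(6, 19): d=(-7,0) right/bottom  bias=-1
  edge (6, 19)→(12, 6): d=(6,-13) top-left  bias=+0
    (5,4)@(11, 9): e=[16,70,5] → █
    (6,4)@(13, 9): e=[-10,70,31] → ·
    (5,5)@(11, 11): e=[18,56,17] → █
    (6,5)@(13, 11): e=[-8,56,43] → ·
    (4,6)@(9, 13): e=[46,42,3] → █
    (6,6)@(13, 13): e=[-6,42,55] → ·
    (4,7)@(9, 15): e=[48,28,15] → █
    (6,7)@(13, 15): e=[-4,28,67] → ·
    (3,8)@(7, 17): e=[76,14,1] → █
    (6,8)@(13, 17): e=[-2,14,79] → ·
    (0,9)@(1, 19): e=[156,0,-65] → ·  [on edge]
    (1,9)@(3, 19): e=[130,0,-39] → ·  [on edge]
    (2,9)@(5, 19): e=[104,0,-13] → ·  [on edge]
    (3,9)@(7, 19): e=[78,0,13] → ·  [on edge]
    (4,9)@(9, 19): e=[52,0,39] → ·  [on edge]
    (5,9)@(11, 19): e=[26,0,65] → ·  [on edge]
    (6,9)@(13, 19): e=[0,0,91] → ·  [on edge]
    (7,9)@(15, 19): e=[-26,0,117] → ·  [on edge]
    (8,9)@(17, 19): e=[-52,0,143] → ·  [on edge]
    (9,9)@(19, 19): e=[-78,0,169] → ·  [on edge]
    (10,9)@(21, 19): e=[-104,0,195] → ·  [on edge]
    (11,9)@(23, 19): e=[-130,0,221] → ·  [on edge]
  covered (9 px):
    · · · · · · · · · · · ·
    · · · · · · · · · · · ·
    · · · · · · · · · · · ·
    · · · · · · · · · · · ·
    · · · · · █ · · · · · ·
    · · · · · █ · · · · · ·
    · · · · █ █ · · · · · ·
    · · · · █ █ · · · · · ·
    · · · █ █ █ · · · · · ·
    · · · · · · · · · · · ·
    · · · · · · · · · · · ·
    · · · · · · · · · · · ·
T1:
  2·area = 144  (B↔C swapped to make it positive)
  edge (14, 18)→(6, 4): d=(-8,-14) top-left  bias=+0
  edge (6, 4)→(22, 14): d=(16,10) right/bottom  bias=-1
  edge (22, 14)→(14, 18): d=(-8,4) right/bottom  bias=-1
    (3,2)@(7, 5): e=[6,6,132] → █
    (4,2)@(9, 5): e=[34,-14,124] → ·
    (3,3)@(7, 7): e=[-10,38,116] → ·
    (4,3)@(9, 7): e=[18,18,108] → █
    (5,3)@(11, 7): e=[46,-2,100] → ·
    (4,4)@(9, 9): e=[2,50,92] → █
    (5,4)@(11, 9): e=[30,30,84] → █
    (6,4)@(13, 9): e=[58,10,76] → █
    (7,4)@(15, 9): e=[86,-10,68] → ·
    (4,5)@(9, 11): e=[-14,82,76] → ·
    (5,5)@(11, 11): e=[14,62,68] → █
    (7,5)@(15, 11): e=[70,22,52] → █
  covered (18 px):
    · · · · · · · · · · · ·
    · · · · · · · · · · · ·
    · · · █ · · · · · · · ·
    · · · · █ · · · · · · ·
    · · · · █ █ █ · · · · ·
    · · · · · █ █ █ █ · · ·
    · · · · · · █ █ █ █ · ·
    · · · · · · █ █ █ █ · ·
    · · · · · · · █ · · · ·
    · · · · · · · · · · · ·
    · · · · · · · · · · · ·
    · · · · · · · · · · · ·
T2:
  2·area = 298
  edge (3, 8)→(22, 10): d=(19,2) right/bottom  bias=-1
  edge (22, 10)→(6, 24): d=(-16,14) right/bottom  bias=-1
  edge (6, 24)→(3, 8): d=(-3,-16) top-left  bias=+0
    (2,4)@(5, 9): e=[15,254,29] → █
    (3,4)@(7, 9): e=[11,226,61] → █
    (4,4)@(9, 9): e=[7,198,93] → █
    (5,4)@(11, 9): e=[3,170,125] → █
    (6,4)@(13, 9): e=[-1,142,157] → ·
    (2,5)@(5, 11): e=[53,222,23] → █
    (6,5)@(13, 11): e=[37,110,151] → █
    (7,5)@(15, 11): e=[33,82,183] → █
    (8,5)@(17, 11): e=[29,54,215] → █
    (9,5)@(19, 11): e=[25,26,247] → █
    (10,5)@(21, 11): e=[21,-2,279] → ·
    (2,6)@(5, 13): e=[91,190,17] → █
  covered (36 px):
    · · · · · · · · · · · ·
    · · · · · · · · · · · ·
    · · · · · · · · · · · ·
    · · · · · · · · · · · ·
    · · █ █ █ █ · · · · · ·
    · · █ █ █ █ █ █ █ █ · ·
    · · █ █ █ █ █ █ █ · · ·
    · · █ █ █ █ █ █ · · · ·
    · · █ █ █ █ █ · · · · ·
    · · · █ █ █ · · · · · ·
    · · · █ █ · · · · · · ·
    · · · █ · · · · · · · ·

Answer: 63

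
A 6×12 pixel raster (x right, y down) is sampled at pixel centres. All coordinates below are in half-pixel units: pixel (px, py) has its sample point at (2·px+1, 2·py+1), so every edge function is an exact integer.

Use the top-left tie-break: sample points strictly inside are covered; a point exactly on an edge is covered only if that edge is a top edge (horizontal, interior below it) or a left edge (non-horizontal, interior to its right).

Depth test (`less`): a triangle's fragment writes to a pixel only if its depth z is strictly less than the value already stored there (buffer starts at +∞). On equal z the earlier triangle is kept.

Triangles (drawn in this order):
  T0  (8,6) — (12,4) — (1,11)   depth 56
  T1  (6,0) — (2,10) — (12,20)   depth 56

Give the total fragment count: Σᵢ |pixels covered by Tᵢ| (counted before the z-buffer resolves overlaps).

T0:
  2·area = 6
  edge (8, 6)→(12, 4): d=(4,-2) top-left  bias=+0
  edge (12, 4)→(1, 11): d=(-11,7) right/bottom  bias=-1
  edge (1, 11)→(8, 6): d=(7,-5) top-left  bias=+0
    (3,3)@(7, 7): e=[2,2,2] → █
    (4,3)@(9, 7): e=[6,-12,12] → ·
    (3,4)@(7, 9): e=[10,-20,16] → ·
    (0,5)@(1, 11): e=[6,0,0] → ·  [on edge]
  covered (1 px):
    · · · · · ·
    · · · · · ·
    · · · · · ·
    · · · █ · ·
    · · · · · ·
    · · · · · ·
    · · · · · ·
    · · · · · ·
    · · · · · ·
    · · · · · ·
    · · · · · ·
    · · · · · ·
T1:
  2·area = 140  (B↔C swapped to make it positive)
  edge (6, 0)→(12, 20): d=(6,20) right/bottom  bias=-1
  edge (12, 20)→(2, 10): d=(-10,-10) top-left  bias=+0
  edge (2, 10)→(6, 0): d=(4,-10) top-left  bias=+0
    (2,1)@(5, 3): e=[38,100,2] → █
    (3,1)@(7, 3): e=[-2,120,22] → ·
    (2,2)@(5, 5): e=[50,80,10] → █
    (3,2)@(7, 5): e=[10,100,30] → █
    (4,2)@(9, 5): e=[-30,120,50] → ·
    (2,3)@(5, 7): e=[62,60,18] → █
    (4,3)@(9, 7): e=[-18,100,58] → ·
    (0,4)@(1, 9): e=[154,0,-14] → ·  [on edge]
    (1,4)@(3, 9): e=[114,20,6] → █
    (4,4)@(9, 9): e=[-6,80,66] → ·
    (1,5)@(3, 11): e=[126,0,14] → █  [on edge]
    (4,5)@(9, 11): e=[6,60,74] → █
    (2,6)@(5, 13): e=[98,0,42] → █  [on edge]
    (3,7)@(7, 15): e=[70,0,70] → █  [on edge]
    (4,8)@(9, 17): e=[42,0,98] → █  [on edge]
    (5,9)@(11, 19): e=[14,0,126] → █  [on edge]
  covered (20 px):
    · · · · · ·
    · · █ · · ·
    · · █ █ · ·
    · · █ █ · ·
    · █ █ █ · ·
    · █ █ █ █ ·
    · · █ █ █ ·
    · · · █ █ ·
    · · · · █ █
    · · · · · █
    · · · · · ·
    · · · · · ·

Result: 21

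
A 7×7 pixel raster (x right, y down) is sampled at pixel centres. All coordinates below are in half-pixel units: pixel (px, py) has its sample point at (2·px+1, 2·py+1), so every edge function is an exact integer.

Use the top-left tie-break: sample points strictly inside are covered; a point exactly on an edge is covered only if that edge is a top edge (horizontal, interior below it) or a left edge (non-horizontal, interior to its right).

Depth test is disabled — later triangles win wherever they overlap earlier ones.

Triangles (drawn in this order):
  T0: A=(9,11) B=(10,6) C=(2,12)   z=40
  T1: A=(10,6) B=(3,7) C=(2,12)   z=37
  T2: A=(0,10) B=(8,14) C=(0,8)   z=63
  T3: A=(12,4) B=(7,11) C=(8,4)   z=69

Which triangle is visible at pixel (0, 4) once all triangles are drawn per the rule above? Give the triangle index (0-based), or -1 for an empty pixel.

T0:
  2·area = 34  (B↔C swapped to make it positive)
  edge (9, 11)→(2, 12): d=(-7,1) right/bottom  bias=-1
  edge (2, 12)→(10, 6): d=(8,-6) top-left  bias=+0
  edge (10, 6)→(9, 11): d=(-1,5) right/bottom  bias=-1
    (5,0)@(11, 1): e=[68,-34,0] → ·  [on edge]
    (4,3)@(9, 7): e=[28,2,4] → █
    (5,3)@(11, 7): e=[26,14,-6] → ·
    (3,4)@(7, 9): e=[16,6,12] → █
    (5,4)@(11, 9): e=[12,30,-8] → ·
    (2,5)@(5, 11): e=[4,10,20] → █
    (4,5)@(9, 11): e=[0,34,0] → ·  [on edge]
    (2,6)@(5, 13): e=[-10,26,18] → ·
    (3,6)@(7, 13): e=[-12,38,8] → ·
  covered (5 px):
    · · · · · · ·
    · · · · · · ·
    · · · · · · ·
    · · · · █ · ·
    · · · █ █ · ·
    · · █ █ · · ·
    · · · · · · ·
T1:
  2·area = 34  (B↔C swapped to make it positive)
  edge (10, 6)→(2, 12): d=(-8,6) right/bottom  bias=-1
  edge (2, 12)→(3, 7): d=(1,-5) top-left  bias=+0
  edge (3, 7)→(10, 6): d=(7,-1) top-left  bias=+0
    (1,3)@(3, 7): e=[34,0,0] → █  [on edge]
    (2,3)@(5, 7): e=[22,10,2] → █
    (3,3)@(7, 7): e=[10,20,4] → █
    (4,3)@(9, 7): e=[-2,30,6] → ·
    (1,4)@(3, 9): e=[18,2,14] → █
    (3,4)@(7, 9): e=[-6,22,18] → ·
    (1,5)@(3, 11): e=[2,4,28] → █
    (2,5)@(5, 11): e=[-10,14,30] → ·
    (1,6)@(3, 13): e=[-14,6,42] → ·
  covered (6 px):
    · · · · · · ·
    · · · · · · ·
    · · · · · · ·
    · █ █ █ · · ·
    · █ █ · · · ·
    · █ · · · · ·
    · · · · · · ·
T2:
  2·area = 16  (B↔C swapped to make it positive)
  edge (0, 10)→(0, 8): d=(0,-2) top-left  bias=+0
  edge (0, 8)→(8, 14): d=(8,6) right/bottom  bias=-1
  edge (8, 14)→(0, 10): d=(-8,-4) top-left  bias=+0
    (0,4)@(1, 9): e=[2,2,12] → █
    (1,4)@(3, 9): e=[6,-10,20] → ·
    (0,5)@(1, 11): e=[2,18,-4] → ·
    (1,5)@(3, 11): e=[6,6,4] → █
    (2,5)@(5, 11): e=[10,-6,12] → ·
    (1,6)@(3, 13): e=[6,22,-12] → ·
  covered (2 px):
    · · · · · · ·
    · · · · · · ·
    · · · · · · ·
    · · · · · · ·
    █ · · · · · ·
    · █ · · · · ·
    · · · · · · ·
T3:
  2·area = 28
  edge (12, 4)→(7, 11): d=(-5,7) right/bottom  bias=-1
  edge (7, 11)→(8, 4): d=(1,-7) top-left  bias=+0
  edge (8, 4)→(12, 4): d=(4,0) top-left  bias=+0
    (4,2)@(9, 5): e=[16,8,4] → █
    (5,2)@(11, 5): e=[2,22,4] → █
    (6,2)@(13, 5): e=[-12,36,4] → ·
    (4,3)@(9, 7): e=[6,10,12] → █
    (5,3)@(11, 7): e=[-8,24,12] → ·
    (4,4)@(9, 9): e=[-4,12,20] → ·
    (3,5)@(7, 11): e=[0,0,28] → ·  [on edge]
  covered (3 px):
    · · · · · · ·
    · · · · · · ·
    · · · · █ █ ·
    · · · · █ · ·
    · · · · · · ·
    · · · · · · ·
    · · · · · · ·

Z-buffer (winner per pixel, '.' = empty):
  . . . . . . .
  . . . . . . .
  . . . . 3 3 .
  . 1 1 1 3 . .
  2 1 1 0 0 . .
  . 2 0 0 . . .
  . . . . . . .

Final: 2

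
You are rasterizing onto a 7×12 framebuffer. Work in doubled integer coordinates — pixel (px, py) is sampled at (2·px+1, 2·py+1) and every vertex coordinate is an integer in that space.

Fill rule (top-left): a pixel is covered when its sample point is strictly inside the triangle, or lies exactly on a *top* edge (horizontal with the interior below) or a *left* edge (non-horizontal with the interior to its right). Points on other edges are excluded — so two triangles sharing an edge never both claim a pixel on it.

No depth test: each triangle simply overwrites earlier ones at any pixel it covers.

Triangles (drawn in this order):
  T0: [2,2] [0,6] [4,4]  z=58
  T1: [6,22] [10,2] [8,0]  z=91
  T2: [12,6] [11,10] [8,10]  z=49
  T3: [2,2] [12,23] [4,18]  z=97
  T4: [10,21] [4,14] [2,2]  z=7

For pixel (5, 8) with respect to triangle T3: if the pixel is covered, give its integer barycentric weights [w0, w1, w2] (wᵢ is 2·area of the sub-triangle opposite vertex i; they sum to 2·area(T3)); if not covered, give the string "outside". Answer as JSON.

T0:
  2·area = 12  (B↔C swapped to make it positive)
  edge (2, 2)→(4, 4): d=(2,2) right/bottom  bias=-1
  edge (4, 4)→(0, 6): d=(-4,2) right/bottom  bias=-1
  edge (0, 6)→(2, 2): d=(2,-4) top-left  bias=+0
    (0,0)@(1, 1): e=[0,18,-6] → .  [on edge]
    (1,1)@(3, 3): e=[0,6,6] → .  [on edge]
    (0,2)@(1, 5): e=[8,2,2] → X
    (1,2)@(3, 5): e=[4,-2,10] → .
    (2,2)@(5, 5): e=[0,-6,18] → .  [on edge]
    (0,3)@(1, 7): e=[12,-6,6] → .
    (3,3)@(7, 7): e=[0,-18,30] → .  [on edge]
    (4,4)@(9, 9): e=[0,-30,42] → .  [on edge]
    (5,5)@(11, 11): e=[0,-42,54] → .  [on edge]
    (6,6)@(13, 13): e=[0,-54,66] → .  [on edge]
  covered (1 px):
    . . . . . . .
    . . . . . . .
    X . . . . . .
    . . . . . . .
    . . . . . . .
    . . . . . . .
    . . . . . . .
    . . . . . . .
    . . . . . . .
    . . . . . . .
    . . . . . . .
    . . . . . . .
T1:
  2·area = 48  (B↔C swapped to make it positive)
  edge (6, 22)→(8, 0): d=(2,-22) top-left  bias=+0
  edge (8, 0)→(10, 2): d=(2,2) right/bottom  bias=-1
  edge (10, 2)→(6, 22): d=(-4,20) right/bottom  bias=-1
    (4,0)@(9, 1): e=[24,0,24] → .  [on edge]
    (4,1)@(9, 3): e=[28,4,16] → X
    (5,1)@(11, 3): e=[72,0,-24] → .  [on edge]
    (4,2)@(9, 5): e=[32,8,8] → X
    (5,2)@(11, 5): e=[76,4,-32] → .
    (6,2)@(13, 5): e=[120,0,-72] → .  [on edge]
    (4,3)@(9, 7): e=[36,12,0] → .  [on edge]
    (3,5)@(7, 11): e=[0,24,24] → X  [on edge]
    (4,5)@(9, 11): e=[44,20,-16] → .
    (3,6)@(7, 13): e=[4,28,16] → X
    (4,6)@(9, 13): e=[48,24,-24] → .
    (3,7)@(7, 15): e=[8,32,8] → X
    (3,8)@(7, 17): e=[12,36,0] → .  [on edge]
  covered (5 px):
    . . . . . . .
    . . . . X . .
    . . . . X . .
    . . . . . . .
    . . . . . . .
    . . . X . . .
    . . . X . . .
    . . . X . . .
    . . . . . . .
    . . . . . . .
    . . . . . . .
    . . . . . . .
T2:
  2·area = 12
  edge (12, 6)→(11, 10): d=(-1,4) right/bottom  bias=-1
  edge (11, 10)→(8, 10): d=(-3,0) right/bottom  bias=-1
  edge (8, 10)→(12, 6): d=(4,-4) top-left  bias=+0
    (6,2)@(13, 5): e=[-3,15,0] → .  [on edge]
    (5,3)@(11, 7): e=[3,9,0] → X  [on edge]
    (6,3)@(13, 7): e=[-5,9,8] → .
    (4,4)@(9, 9): e=[9,3,0] → X  [on edge]
    (6,4)@(13, 9): e=[-7,3,16] → .
    (3,5)@(7, 11): e=[15,-3,0] → .  [on edge]
    (4,5)@(9, 11): e=[7,-3,8] → .
    (5,5)@(11, 11): e=[-1,-3,16] → .
    (2,6)@(5, 13): e=[21,-9,0] → .  [on edge]
    (1,7)@(3, 15): e=[27,-15,0] → .  [on edge]
    (0,8)@(1, 17): e=[33,-21,0] → .  [on edge]
  covered (3 px):
    . . . . . . .
    . . . . . . .
    . . . . . . .
    . . . . . X .
    . . . . X X .
    . . . . . . .
    . . . . . . .
    . . . . . . .
    . . . . . . .
    . . . . . . .
    . . . . . . .
    . . . . . . .
T3:
  2·area = 118
  edge (2, 2)→(12, 23): d=(10,21) right/bottom  bias=-1
  edge (12, 23)→(4, 18): d=(-8,-5) top-left  bias=+0
  edge (4, 18)→(2, 2): d=(-2,-16) top-left  bias=+0
    (1,2)@(3, 5): e=[9,99,10] → X
    (2,2)@(5, 5): e=[-33,109,42] → .
    (1,3)@(3, 7): e=[29,83,6] → X
    (2,3)@(5, 7): e=[-13,93,38] → .
    (1,4)@(3, 9): e=[49,67,2] → X
    (2,4)@(5, 9): e=[7,77,34] → X
    (3,4)@(7, 9): e=[-35,87,66] → .
    (1,5)@(3, 11): e=[69,51,-2] → .
    (2,5)@(5, 11): e=[27,61,30] → X
    (3,5)@(7, 11): e=[-15,71,62] → .
    (2,6)@(5, 13): e=[47,45,26] → X
    (3,6)@(7, 13): e=[5,55,58] → X
  covered (16 px):
    . . . . . . .
    . . . . . . .
    . X . . . . .
    . X . . . . .
    . X X . . . .
    . . X . . . .
    . . X X . . .
    . . X X . . .
    . . X X X . .
    . . . X X . .
    . . . . X X .
    . . . . . . .
T4:
  2·area = 58
  edge (10, 21)→(4, 14): d=(-6,-7) top-left  bias=+0
  edge (4, 14)→(2, 2): d=(-2,-12) top-left  bias=+0
  edge (2, 2)→(10, 21): d=(8,19) right/bottom  bias=-1
    (1,2)@(3, 5): e=[47,6,5] → X
    (2,2)@(5, 5): e=[61,30,-33] → .
    (1,3)@(3, 7): e=[35,2,21] → X
    (2,3)@(5, 7): e=[49,26,-17] → .
    (1,4)@(3, 9): e=[23,-2,37] → .
    (2,5)@(5, 11): e=[25,18,15] → X
    (3,5)@(7, 11): e=[39,42,-23] → .
    (2,6)@(5, 13): e=[13,14,31] → X
    (3,6)@(7, 13): e=[27,38,-7] → .
    (2,7)@(5, 15): e=[1,10,47] → X
    (3,7)@(7, 15): e=[15,34,9] → X
    (4,7)@(9, 15): e=[29,58,-29] → .
  covered (8 px):
    . . . . . . .
    . . . . . . .
    . X . . . . .
    . X . . . . .
    . . . . . . .
    . . X . . . .
    . . X . . . .
    . . X X . . .
    . . . X . . .
    . . . . X . .
    . . . . . . .
    . . . . . . .

Answer: "outside"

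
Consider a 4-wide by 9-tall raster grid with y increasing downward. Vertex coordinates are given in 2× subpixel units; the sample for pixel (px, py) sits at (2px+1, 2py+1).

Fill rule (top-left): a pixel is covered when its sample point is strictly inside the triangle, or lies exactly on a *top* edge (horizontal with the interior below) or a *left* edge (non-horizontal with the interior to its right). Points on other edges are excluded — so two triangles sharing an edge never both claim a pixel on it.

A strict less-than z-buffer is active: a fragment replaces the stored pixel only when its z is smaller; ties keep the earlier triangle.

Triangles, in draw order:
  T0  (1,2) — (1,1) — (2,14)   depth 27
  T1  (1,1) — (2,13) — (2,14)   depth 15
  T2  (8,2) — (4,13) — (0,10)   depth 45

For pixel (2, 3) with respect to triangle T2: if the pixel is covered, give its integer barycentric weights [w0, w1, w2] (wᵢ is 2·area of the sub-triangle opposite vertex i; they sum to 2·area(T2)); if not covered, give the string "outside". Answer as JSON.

T0:
  2·area = 1
  edge (1, 2)→(1, 1): d=(0,-1) top-left  bias=+0
  edge (1, 1)→(2, 14): d=(1,13) right/bottom  bias=-1
  edge (2, 14)→(1, 2): d=(-1,-12) top-left  bias=+0
    (0,0)@(1, 1): e=[0,0,1] → ·  [on edge]
    (0,1)@(1, 3): e=[0,2,-1] → ·  [on edge]
    (0,2)@(1, 5): e=[0,4,-3] → ·  [on edge]
    (0,3)@(1, 7): e=[0,6,-5] → ·  [on edge]
    (0,4)@(1, 9): e=[0,8,-7] → ·  [on edge]
    (0,5)@(1, 11): e=[0,10,-9] → ·  [on edge]
    (0,6)@(1, 13): e=[0,12,-11] → ·  [on edge]
    (0,7)@(1, 15): e=[0,14,-13] → ·  [on edge]
    (0,8)@(1, 17): e=[0,16,-15] → ·  [on edge]
  covered (0 px):
    · · · ·
    · · · ·
    · · · ·
    · · · ·
    · · · ·
    · · · ·
    · · · ·
    · · · ·
    · · · ·
T1:
  2·area = 1
  edge (1, 1)→(2, 13): d=(1,12) right/bottom  bias=-1
  edge (2, 13)→(2, 14): d=(0,1) right/bottom  bias=-1
  edge (2, 14)→(1, 1): d=(-1,-13) top-left  bias=+0
    (0,0)@(1, 1): e=[0,1,0] → ·  [on edge]
  covered (0 px):
    · · · ·
    · · · ·
    · · · ·
    · · · ·
    · · · ·
    · · · ·
    · · · ·
    · · · ·
    · · · ·
T2:
  2·area = 56
  edge (8, 2)→(4, 13): d=(-4,11) right/bottom  bias=-1
  edge (4, 13)→(0, 10): d=(-4,-3) top-left  bias=+0
  edge (0, 10)→(8, 2): d=(8,-8) top-left  bias=+0
    (3,1)@(7, 3): e=[7,49,0] → █  [on edge]
    (2,2)@(5, 5): e=[21,35,0] → █  [on edge]
    (3,2)@(7, 5): e=[-1,41,16] → ·
    (1,3)@(3, 7): e=[35,21,0] → █  [on edge]
    (3,3)@(7, 7): e=[-9,33,32] → ·
    (0,4)@(1, 9): e=[49,7,0] → █  [on edge]
    (3,4)@(7, 9): e=[-17,25,48] → ·
    (0,5)@(1, 11): e=[41,-1,16] → ·
    (1,5)@(3, 11): e=[19,5,32] → █
    (2,5)@(5, 11): e=[-3,11,48] → ·
    (1,6)@(3, 13): e=[11,-3,48] → ·
  covered (8 px):
    · · · ·
    · · · █
    · · █ ·
    · █ █ ·
    █ █ █ ·
    · █ · ·
    · · · ·
    · · · ·
    · · · ·

Final: [27,16,13]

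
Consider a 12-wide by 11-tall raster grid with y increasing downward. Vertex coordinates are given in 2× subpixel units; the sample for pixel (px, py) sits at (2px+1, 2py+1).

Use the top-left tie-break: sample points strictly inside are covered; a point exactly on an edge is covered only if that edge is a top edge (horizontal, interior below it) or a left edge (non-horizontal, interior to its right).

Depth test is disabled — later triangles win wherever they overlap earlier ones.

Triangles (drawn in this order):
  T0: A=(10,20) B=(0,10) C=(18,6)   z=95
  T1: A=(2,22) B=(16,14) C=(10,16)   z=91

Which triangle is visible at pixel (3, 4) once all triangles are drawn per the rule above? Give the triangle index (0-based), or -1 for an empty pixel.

T0:
  2·area = 220
  edge (10, 20)→(0, 10): d=(-10,-10) top-left  bias=+0
  edge (0, 10)→(18, 6): d=(18,-4) top-left  bias=+0
  edge (18, 6)→(10, 20): d=(-8,14) right/bottom  bias=-1
    (7,3)@(15, 7): e=[180,6,34] → █
    (8,3)@(17, 7): e=[200,14,6] → █
    (9,3)@(19, 7): e=[220,22,-22] → ·
    (2,4)@(5, 9): e=[60,2,158] → █
    (3,4)@(7, 9): e=[80,10,130] → █
    (4,4)@(9, 9): e=[100,18,102] → █
    (5,4)@(11, 9): e=[120,26,74] → █
    (6,4)@(13, 9): e=[140,34,46] → █
    (8,4)@(17, 9): e=[180,50,-10] → ·
    (0,5)@(1, 11): e=[0,22,198] → █  [on edge]
    (1,5)@(3, 11): e=[20,30,170] → █
    (8,5)@(17, 11): e=[160,86,-26] → ·
    (1,6)@(3, 13): e=[0,66,154] → █  [on edge]
    (2,7)@(5, 15): e=[0,110,110] → █  [on edge]
    (3,8)@(7, 17): e=[0,154,66] → █  [on edge]
    (4,9)@(9, 19): e=[0,198,22] → █  [on edge]
    (5,10)@(11, 21): e=[0,242,-22] → ·  [on edge]
  covered (30 px):
    · · · · · · · · · · · ·
    · · · · · · · · · · · ·
    · · · · · · · · · · · ·
    · · · · · · · █ █ · · ·
    · · █ █ █ █ █ █ · · · ·
    █ █ █ █ █ █ █ █ · · · ·
    · █ █ █ █ █ █ · · · · ·
    · · █ █ █ █ · · · · · ·
    · · · █ █ █ · · · · · ·
    · · · · █ · · · · · · ·
    · · · · · · · · · · · ·
T1:
  2·area = 20  (B↔C swapped to make it positive)
  edge (2, 22)→(10, 16): d=(8,-6) top-left  bias=+0
  edge (10, 16)→(16, 14): d=(6,-2) top-left  bias=+0
  edge (16, 14)→(2, 22): d=(-14,8) right/bottom  bias=-1
    (9,6)@(19, 13): e=[30,0,-10] → ·  [on edge]
    (6,7)@(13, 15): e=[10,0,10] → █  [on edge]
    (7,7)@(15, 15): e=[22,4,-6] → ·
    (3,8)@(7, 17): e=[-10,0,30] → ·  [on edge]
    (4,8)@(9, 17): e=[2,4,14] → █
    (5,8)@(11, 17): e=[14,8,-2] → ·
    (6,8)@(13, 17): e=[26,12,-18] → ·
    (0,9)@(1, 19): e=[-30,0,50] → ·  [on edge]
    (3,9)@(7, 19): e=[6,12,2] → █
    (4,9)@(9, 19): e=[18,16,-14] → ·
    (3,10)@(7, 21): e=[22,24,-26] → ·
  covered (3 px):
    · · · · · · · · · · · ·
    · · · · · · · · · · · ·
    · · · · · · · · · · · ·
    · · · · · · · · · · · ·
    · · · · · · · · · · · ·
    · · · · · · · · · · · ·
    · · · · · · · · · · · ·
    · · · · · · █ · · · · ·
    · · · · █ · · · · · · ·
    · · · █ · · · · · · · ·
    · · · · · · · · · · · ·

Z-buffer (winner per pixel, '.' = empty):
  . . . . . . . . . . . .
  . . . . . . . . . . . .
  . . . . . . . . . . . .
  . . . . . . . 0 0 . . .
  . . 0 0 0 0 0 0 . . . .
  0 0 0 0 0 0 0 0 . . . .
  . 0 0 0 0 0 0 . . . . .
  . . 0 0 0 0 1 . . . . .
  . . . 0 1 0 . . . . . .
  . . . 1 0 . . . . . . .
  . . . . . . . . . . . .

Result: 0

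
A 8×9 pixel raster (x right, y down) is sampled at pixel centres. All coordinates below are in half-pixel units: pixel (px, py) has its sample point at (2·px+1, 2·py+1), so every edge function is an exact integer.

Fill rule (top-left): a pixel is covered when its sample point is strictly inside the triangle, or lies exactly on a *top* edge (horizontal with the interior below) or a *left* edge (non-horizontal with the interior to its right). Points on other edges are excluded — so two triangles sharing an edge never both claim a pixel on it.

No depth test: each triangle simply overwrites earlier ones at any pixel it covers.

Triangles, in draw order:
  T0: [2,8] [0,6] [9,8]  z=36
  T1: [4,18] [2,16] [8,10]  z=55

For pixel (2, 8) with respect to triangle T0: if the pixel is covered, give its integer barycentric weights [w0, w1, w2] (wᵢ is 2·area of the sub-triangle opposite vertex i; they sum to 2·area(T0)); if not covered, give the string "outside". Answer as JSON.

T0:
  2·area = 14
  edge (2, 8)→(0, 6): d=(-2,-2) top-left  bias=+0
  edge (0, 6)→(9, 8): d=(9,2) right/bottom  bias=-1
  edge (9, 8)→(2, 8): d=(-7,0) right/bottom  bias=-1
    (0,3)@(1, 7): e=[0,7,7] → #  [on edge]
    (1,3)@(3, 7): e=[4,3,7] → #
    (2,3)@(5, 7): e=[8,-1,7] → ·
    (0,4)@(1, 9): e=[-4,25,-7] → ·
    (1,4)@(3, 9): e=[0,21,-7] → ·  [on edge]
    (2,5)@(5, 11): e=[0,35,-21] → ·  [on edge]
    (3,6)@(7, 13): e=[0,49,-35] → ·  [on edge]
    (4,7)@(9, 15): e=[0,63,-49] → ·  [on edge]
    (5,8)@(11, 17): e=[0,77,-63] → ·  [on edge]
  covered (2 px):
    · · · · · · · ·
    · · · · · · · ·
    · · · · · · · ·
    # # · · · · · ·
    · · · · · · · ·
    · · · · · · · ·
    · · · · · · · ·
    · · · · · · · ·
    · · · · · · · ·
T1:
  2·area = 24
  edge (4, 18)→(2, 16): d=(-2,-2) top-left  bias=+0
  edge (2, 16)→(8, 10): d=(6,-6) top-left  bias=+0
  edge (8, 10)→(4, 18): d=(-4,8) right/bottom  bias=-1
    (7,1)@(15, 3): e=[52,0,-28] → ·  [on edge]
    (6,2)@(13, 5): e=[44,0,-20] → ·  [on edge]
    (5,3)@(11, 7): e=[36,0,-12] → ·  [on edge]
    (4,4)@(9, 9): e=[28,0,-4] → ·  [on edge]
    (3,5)@(7, 11): e=[20,0,4] → #  [on edge]
    (4,5)@(9, 11): e=[24,12,-12] → ·
    (2,6)@(5, 13): e=[12,0,12] → #  [on edge]
    (3,6)@(7, 13): e=[16,12,-4] → ·
    (0,7)@(1, 15): e=[0,-12,36] → ·  [on edge]
    (1,7)@(3, 15): e=[4,0,20] → #  [on edge]
    (3,7)@(7, 15): e=[12,24,-12] → ·
    (0,8)@(1, 17): e=[-4,0,28] → ·  [on edge]
    (1,8)@(3, 17): e=[0,12,12] → #  [on edge]
  covered (5 px):
    · · · · · · · ·
    · · · · · · · ·
    · · · · · · · ·
    · · · · · · · ·
    · · · · · · · ·
    · · · # · · · ·
    · · # · · · · ·
    · # # · · · · ·
    · # · · · · · ·

Answer: "outside"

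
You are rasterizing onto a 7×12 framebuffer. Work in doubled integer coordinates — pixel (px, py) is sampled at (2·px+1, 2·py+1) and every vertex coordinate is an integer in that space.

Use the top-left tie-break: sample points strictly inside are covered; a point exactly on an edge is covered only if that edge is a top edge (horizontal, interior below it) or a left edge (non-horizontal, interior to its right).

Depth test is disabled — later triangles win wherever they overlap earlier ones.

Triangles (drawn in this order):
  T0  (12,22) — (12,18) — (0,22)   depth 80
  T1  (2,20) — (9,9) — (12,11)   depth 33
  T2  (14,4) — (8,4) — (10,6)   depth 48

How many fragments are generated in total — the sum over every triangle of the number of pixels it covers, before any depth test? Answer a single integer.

T0:
  2·area = 48  (B↔C swapped to make it positive)
  edge (12, 22)→(0, 22): d=(-12,0) right/bottom  bias=-1
  edge (0, 22)→(12, 18): d=(12,-4) top-left  bias=+0
  edge (12, 18)→(12, 22): d=(0,4) right/bottom  bias=-1
    (4,9)@(9, 19): e=[36,0,12] → █  [on edge]
    (5,9)@(11, 19): e=[36,8,4] → █
    (6,9)@(13, 19): e=[36,16,-4] → ·
    (1,10)@(3, 21): e=[12,0,36] → █  [on edge]
    (2,10)@(5, 21): e=[12,8,28] → █
    (3,10)@(7, 21): e=[12,16,20] → █
    (6,10)@(13, 21): e=[12,40,-4] → ·
    (1,11)@(3, 23): e=[-12,24,36] → ·
    (2,11)@(5, 23): e=[-12,32,28] → ·
    (3,11)@(7, 23): e=[-12,40,20] → ·
    (4,11)@(9, 23): e=[-12,48,12] → ·
    (5,11)@(11, 23): e=[-12,56,4] → ·
  covered (7 px):
    · · · · · · ·
    · · · · · · ·
    · · · · · · ·
    · · · · · · ·
    · · · · · · ·
    · · · · · · ·
    · · · · · · ·
    · · · · · · ·
    · · · · · · ·
    · · · · █ █ ·
    · █ █ █ █ █ ·
    · · · · · · ·
T1:
  2·area = 47
  edge (2, 20)→(9, 9): d=(7,-11) top-left  bias=+0
  edge (9, 9)→(12, 11): d=(3,2) right/bottom  bias=-1
  edge (12, 11)→(2, 20): d=(-10,9) right/bottom  bias=-1
    (1,2)@(3, 5): e=[-94,0,141] → ·  [on edge]
    (4,4)@(9, 9): e=[0,0,47] → ·  [on edge]
    (4,5)@(9, 11): e=[14,6,27] → █
    (5,5)@(11, 11): e=[36,2,9] → █
    (6,5)@(13, 11): e=[58,-2,-9] → ·
    (3,6)@(7, 13): e=[6,16,25] → █
    (5,6)@(11, 13): e=[50,8,-11] → ·
    (3,7)@(7, 15): e=[20,22,5] → █
    (4,7)@(9, 15): e=[42,18,-13] → ·
    (2,8)@(5, 17): e=[12,32,3] → █
    (3,8)@(7, 17): e=[34,28,-15] → ·
    (1,9)@(3, 19): e=[4,42,1] → █
  covered (7 px):
    · · · · · · ·
    · · · · · · ·
    · · · · · · ·
    · · · · · · ·
    · · · · · · ·
    · · · · █ █ ·
    · · · █ █ · ·
    · · · █ · · ·
    · · █ · · · ·
    · █ · · · · ·
    · · · · · · ·
    · · · · · · ·
T2:
  2·area = 12  (B↔C swapped to make it positive)
  edge (14, 4)→(10, 6): d=(-4,2) right/bottom  bias=-1
  edge (10, 6)→(8, 4): d=(-2,-2) top-left  bias=+0
  edge (8, 4)→(14, 4): d=(6,0) top-left  bias=+0
    (2,0)@(5, 1): e=[30,0,-18] → ·  [on edge]
    (3,1)@(7, 3): e=[18,0,-6] → ·  [on edge]
    (4,2)@(9, 5): e=[6,0,6] → █  [on edge]
    (5,2)@(11, 5): e=[2,4,6] → █
    (6,2)@(13, 5): e=[-2,8,6] → ·
    (4,3)@(9, 7): e=[-2,-4,18] → ·
    (5,3)@(11, 7): e=[-6,0,18] → ·  [on edge]
    (6,4)@(13, 9): e=[-18,0,30] → ·  [on edge]
  covered (2 px):
    · · · · · · ·
    · · · · · · ·
    · · · · █ █ ·
    · · · · · · ·
    · · · · · · ·
    · · · · · · ·
    · · · · · · ·
    · · · · · · ·
    · · · · · · ·
    · · · · · · ·
    · · · · · · ·
    · · · · · · ·

Result: 16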